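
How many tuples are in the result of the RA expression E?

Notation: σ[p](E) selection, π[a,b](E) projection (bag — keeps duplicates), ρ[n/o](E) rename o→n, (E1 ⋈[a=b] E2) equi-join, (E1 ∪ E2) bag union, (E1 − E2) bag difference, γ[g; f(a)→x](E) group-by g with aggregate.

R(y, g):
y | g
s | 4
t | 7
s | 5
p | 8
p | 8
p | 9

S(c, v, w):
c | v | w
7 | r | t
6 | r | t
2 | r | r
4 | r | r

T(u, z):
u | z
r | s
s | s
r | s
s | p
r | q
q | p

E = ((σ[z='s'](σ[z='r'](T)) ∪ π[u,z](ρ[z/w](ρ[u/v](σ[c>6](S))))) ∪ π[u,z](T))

Row counts bottom-up:
  T → 6
  σ[z='r'](T) → 0
  σ[z='s'](σ[z='r'](T)) → 0
  S → 4
  σ[c>6](S) → 1
  ρ[u/v](σ[c>6](S)) → 1
  ρ[z/w](ρ[u/v](σ[c>6](S))) → 1
  π[u,z](ρ[z/w](ρ[u/v](σ[c>6](S)))) → 1
  (σ[z='s'](σ[z='r'](T)) ∪ π[u,z](ρ[z/w](ρ[u/v](σ[c>6](S))))) → 1
  T → 6
  π[u,z](T) → 6
  ((σ[z='s'](σ[z='r'](T)) ∪ π[u,z](ρ[z/w](ρ[u/v](σ[c>6](S))))) ∪ π[u,z](T)) → 7

|E| = 7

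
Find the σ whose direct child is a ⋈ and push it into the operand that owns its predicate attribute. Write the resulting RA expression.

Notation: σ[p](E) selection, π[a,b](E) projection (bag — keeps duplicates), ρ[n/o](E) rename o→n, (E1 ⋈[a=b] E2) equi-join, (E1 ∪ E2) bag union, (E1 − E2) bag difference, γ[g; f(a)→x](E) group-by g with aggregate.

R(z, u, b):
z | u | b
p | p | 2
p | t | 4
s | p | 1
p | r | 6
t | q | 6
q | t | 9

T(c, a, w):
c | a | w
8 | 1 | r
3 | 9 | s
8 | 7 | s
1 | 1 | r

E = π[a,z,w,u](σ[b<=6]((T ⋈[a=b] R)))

σ filters on b, owned by the right side.
E' = π[a,z,w,u]((T ⋈[a=b] σ[b<=6](R)))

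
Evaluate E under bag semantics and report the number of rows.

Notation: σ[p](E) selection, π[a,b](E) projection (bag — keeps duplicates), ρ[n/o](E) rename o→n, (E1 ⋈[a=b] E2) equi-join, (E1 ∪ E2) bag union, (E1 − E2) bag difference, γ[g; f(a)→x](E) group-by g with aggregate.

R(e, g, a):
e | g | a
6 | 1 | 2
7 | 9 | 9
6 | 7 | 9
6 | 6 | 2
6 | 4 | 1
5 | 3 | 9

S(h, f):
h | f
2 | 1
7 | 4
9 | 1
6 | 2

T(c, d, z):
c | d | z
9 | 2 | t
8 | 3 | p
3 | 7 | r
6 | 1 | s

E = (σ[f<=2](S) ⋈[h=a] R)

Subexpression sizes:
  S → 4
  σ[f<=2](S) → 3
  R → 6
  (σ[f<=2](S) ⋈[h=a] R) → 5

|E| = 5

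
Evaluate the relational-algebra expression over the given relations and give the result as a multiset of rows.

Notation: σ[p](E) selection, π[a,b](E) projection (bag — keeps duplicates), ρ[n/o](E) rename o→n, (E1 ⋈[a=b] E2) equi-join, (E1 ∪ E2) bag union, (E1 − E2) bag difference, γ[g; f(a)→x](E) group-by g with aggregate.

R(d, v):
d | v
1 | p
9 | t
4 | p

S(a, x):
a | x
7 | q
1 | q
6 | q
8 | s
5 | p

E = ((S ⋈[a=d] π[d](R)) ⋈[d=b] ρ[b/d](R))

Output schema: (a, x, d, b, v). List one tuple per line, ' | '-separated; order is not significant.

Row counts bottom-up:
  S → 5
  R → 3
  π[d](R) → 3
  (S ⋈[a=d] π[d](R)) → 1
  R → 3
  ρ[b/d](R) → 3
  ((S ⋈[a=d] π[d](R)) ⋈[d=b] ρ[b/d](R)) → 1

== RESULT ==
a | x | d | b | v
1 | q | 1 | 1 | p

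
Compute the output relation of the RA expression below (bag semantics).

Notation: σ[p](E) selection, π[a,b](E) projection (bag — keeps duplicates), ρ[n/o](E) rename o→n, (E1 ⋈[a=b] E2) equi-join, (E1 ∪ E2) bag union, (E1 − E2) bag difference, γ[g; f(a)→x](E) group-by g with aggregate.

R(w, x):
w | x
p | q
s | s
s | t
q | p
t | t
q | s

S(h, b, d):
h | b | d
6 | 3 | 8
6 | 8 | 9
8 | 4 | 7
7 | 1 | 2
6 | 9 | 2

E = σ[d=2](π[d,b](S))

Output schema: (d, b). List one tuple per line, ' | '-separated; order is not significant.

Subexpression sizes:
  S → 5
  π[d,b](S) → 5
  σ[d=2](π[d,b](S)) → 2

== RESULT ==
d | b
2 | 1
2 | 9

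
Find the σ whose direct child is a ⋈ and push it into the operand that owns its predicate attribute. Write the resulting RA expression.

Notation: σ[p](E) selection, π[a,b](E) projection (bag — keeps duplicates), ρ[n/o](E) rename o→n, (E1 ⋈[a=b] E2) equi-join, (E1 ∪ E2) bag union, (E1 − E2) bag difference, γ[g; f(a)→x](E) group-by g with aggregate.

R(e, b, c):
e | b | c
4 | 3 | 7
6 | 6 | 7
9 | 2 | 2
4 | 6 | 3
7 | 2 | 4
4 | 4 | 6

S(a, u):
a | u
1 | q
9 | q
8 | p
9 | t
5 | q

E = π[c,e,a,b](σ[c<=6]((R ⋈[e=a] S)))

σ filters on c, owned by the left side.
E' = π[c,e,a,b]((σ[c<=6](R) ⋈[e=a] S))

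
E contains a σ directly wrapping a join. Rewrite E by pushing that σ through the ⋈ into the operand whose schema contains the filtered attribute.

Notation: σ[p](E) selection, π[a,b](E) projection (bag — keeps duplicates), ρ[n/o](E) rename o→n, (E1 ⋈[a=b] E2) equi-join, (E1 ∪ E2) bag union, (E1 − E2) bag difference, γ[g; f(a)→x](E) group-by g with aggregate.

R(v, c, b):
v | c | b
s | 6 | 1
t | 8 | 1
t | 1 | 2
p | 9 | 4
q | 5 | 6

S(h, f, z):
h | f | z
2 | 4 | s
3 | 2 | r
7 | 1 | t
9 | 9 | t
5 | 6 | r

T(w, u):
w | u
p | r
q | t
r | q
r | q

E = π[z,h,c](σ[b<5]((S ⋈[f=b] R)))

σ filters on b, owned by the right side.
E' = π[z,h,c]((S ⋈[f=b] σ[b<5](R)))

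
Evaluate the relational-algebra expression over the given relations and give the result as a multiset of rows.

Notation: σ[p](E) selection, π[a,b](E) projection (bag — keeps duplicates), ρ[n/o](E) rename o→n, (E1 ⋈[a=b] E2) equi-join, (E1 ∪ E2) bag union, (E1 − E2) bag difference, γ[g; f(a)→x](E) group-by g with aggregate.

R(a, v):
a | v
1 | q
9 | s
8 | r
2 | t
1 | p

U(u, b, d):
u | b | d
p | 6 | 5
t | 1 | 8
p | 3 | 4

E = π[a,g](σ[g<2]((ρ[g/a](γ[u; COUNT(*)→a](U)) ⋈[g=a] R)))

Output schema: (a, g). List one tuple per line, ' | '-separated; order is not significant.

Stepwise |·|:
  U → 3
  γ[u; COUNT(*)→a](U) → 2
  ρ[g/a](γ[u; COUNT(*)→a](U)) → 2
  R → 5
  (ρ[g/a](γ[u; COUNT(*)→a](U)) ⋈[g=a] R) → 3
  σ[g<2]((ρ[g/a](γ[u; COUNT(*)→a](U)) ⋈[g=a] R)) → 2
  π[a,g](σ[g<2]((ρ[g/a](γ[u; COUNT(*)→a](U)) ⋈[g=a] R))) → 2

== RESULT ==
a | g
1 | 1
1 | 1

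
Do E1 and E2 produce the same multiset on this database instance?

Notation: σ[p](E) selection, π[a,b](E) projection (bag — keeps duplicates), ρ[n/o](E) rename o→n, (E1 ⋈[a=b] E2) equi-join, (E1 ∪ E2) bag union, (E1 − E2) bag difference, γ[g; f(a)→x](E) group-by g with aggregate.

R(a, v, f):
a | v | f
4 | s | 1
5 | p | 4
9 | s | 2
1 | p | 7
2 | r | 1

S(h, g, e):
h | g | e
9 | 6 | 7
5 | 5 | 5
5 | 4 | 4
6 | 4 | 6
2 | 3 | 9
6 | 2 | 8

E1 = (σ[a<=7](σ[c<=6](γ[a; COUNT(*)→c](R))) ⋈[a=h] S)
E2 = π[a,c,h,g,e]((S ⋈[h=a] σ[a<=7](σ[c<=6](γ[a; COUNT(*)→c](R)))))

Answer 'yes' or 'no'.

E1 per-node cardinality:
  R → 5
  γ[a; COUNT(*)→c](R) → 5
  σ[c<=6](γ[a; COUNT(*)→c](R)) → 5
  σ[a<=7](σ[c<=6](γ[a; COUNT(*)→c](R))) → 4
  S → 6
  (σ[a<=7](σ[c<=6](γ[a; COUNT(*)→c](R))) ⋈[a=h] S) → 3
E2 per-node cardinality:
  S → 6
  R → 5
  γ[a; COUNT(*)→c](R) → 5
  σ[c<=6](γ[a; COUNT(*)→c](R)) → 5
  σ[a<=7](σ[c<=6](γ[a; COUNT(*)→c](R))) → 4
  (S ⋈[h=a] σ[a<=7](σ[c<=6](γ[a; COUNT(*)→c](R)))) → 3
  π[a,c,h,g,e]((S ⋈[h=a] σ[a<=7](σ[c<=6](γ[a; COUNT(*)→c](R))))) → 3

E1 and E2 produce the same multiset:
a | c | h | g | e
2 | 1 | 2 | 3 | 9
5 | 1 | 5 | 4 | 4
5 | 1 | 5 | 5 | 5

yes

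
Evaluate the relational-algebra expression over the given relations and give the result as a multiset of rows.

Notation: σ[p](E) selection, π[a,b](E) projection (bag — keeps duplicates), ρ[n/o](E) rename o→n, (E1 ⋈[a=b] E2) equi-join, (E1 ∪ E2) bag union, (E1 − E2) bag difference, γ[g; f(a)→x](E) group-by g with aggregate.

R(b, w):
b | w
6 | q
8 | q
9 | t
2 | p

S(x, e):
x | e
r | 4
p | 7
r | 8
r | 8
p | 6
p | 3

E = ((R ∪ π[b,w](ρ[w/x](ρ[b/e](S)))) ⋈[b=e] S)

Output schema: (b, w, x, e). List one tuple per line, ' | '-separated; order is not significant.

Subexpression sizes:
  R → 4
  S → 6
  ρ[b/e](S) → 6
  ρ[w/x](ρ[b/e](S)) → 6
  π[b,w](ρ[w/x](ρ[b/e](S))) → 6
  (R ∪ π[b,w](ρ[w/x](ρ[b/e](S)))) → 10
  S → 6
  ((R ∪ π[b,w](ρ[w/x](ρ[b/e](S)))) ⋈[b=e] S) → 11

== RESULT ==
b | w | x | e
3 | p | p | 3
4 | r | r | 4
6 | p | p | 6
6 | q | p | 6
7 | p | p | 7
8 | q | r | 8
8 | q | r | 8
8 | r | r | 8
8 | r | r | 8
8 | r | r | 8
8 | r | r | 8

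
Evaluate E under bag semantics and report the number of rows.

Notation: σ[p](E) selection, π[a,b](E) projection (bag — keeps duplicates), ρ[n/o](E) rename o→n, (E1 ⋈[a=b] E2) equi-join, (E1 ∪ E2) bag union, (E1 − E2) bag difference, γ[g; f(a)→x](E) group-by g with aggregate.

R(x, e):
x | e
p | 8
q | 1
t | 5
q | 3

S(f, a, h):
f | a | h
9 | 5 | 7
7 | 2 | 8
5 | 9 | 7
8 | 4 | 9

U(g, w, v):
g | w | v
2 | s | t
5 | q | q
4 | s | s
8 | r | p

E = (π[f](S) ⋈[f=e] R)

Subexpression sizes:
  S → 4
  π[f](S) → 4
  R → 4
  (π[f](S) ⋈[f=e] R) → 2

|E| = 2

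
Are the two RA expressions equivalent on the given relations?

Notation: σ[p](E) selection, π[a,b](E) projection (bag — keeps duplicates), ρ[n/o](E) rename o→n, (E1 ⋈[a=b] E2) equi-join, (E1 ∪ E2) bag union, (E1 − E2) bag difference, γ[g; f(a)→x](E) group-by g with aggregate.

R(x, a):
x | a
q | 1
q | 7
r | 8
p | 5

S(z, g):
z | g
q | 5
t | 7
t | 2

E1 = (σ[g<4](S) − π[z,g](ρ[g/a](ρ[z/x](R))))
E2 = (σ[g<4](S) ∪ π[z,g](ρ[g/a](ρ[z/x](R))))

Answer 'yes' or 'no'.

E1 per-node cardinality:
  S → 3
  σ[g<4](S) → 1
  R → 4
  ρ[z/x](R) → 4
  ρ[g/a](ρ[z/x](R)) → 4
  π[z,g](ρ[g/a](ρ[z/x](R))) → 4
  (σ[g<4](S) − π[z,g](ρ[g/a](ρ[z/x](R)))) → 1
E2 per-node cardinality:
  S → 3
  σ[g<4](S) → 1
  R → 4
  ρ[z/x](R) → 4
  ρ[g/a](ρ[z/x](R)) → 4
  π[z,g](ρ[g/a](ρ[z/x](R))) → 4
  (σ[g<4](S) ∪ π[z,g](ρ[g/a](ρ[z/x](R)))) → 5

E1 result:
z | g
t | 2
E2 result:
z | g
p | 5
q | 1
q | 7
r | 8
t | 2
Witness: ('p', 5) appears 0× in E1 but 1× in E2.

no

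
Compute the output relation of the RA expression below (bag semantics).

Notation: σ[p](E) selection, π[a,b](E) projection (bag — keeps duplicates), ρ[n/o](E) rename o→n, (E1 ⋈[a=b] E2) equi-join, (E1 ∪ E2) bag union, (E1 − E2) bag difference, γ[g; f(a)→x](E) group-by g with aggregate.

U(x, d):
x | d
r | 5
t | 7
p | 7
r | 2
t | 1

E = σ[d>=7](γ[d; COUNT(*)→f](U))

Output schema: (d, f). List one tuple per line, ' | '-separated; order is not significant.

Subexpression sizes:
  U → 5
  γ[d; COUNT(*)→f](U) → 4
  σ[d>=7](γ[d; COUNT(*)→f](U)) → 1

== RESULT ==
d | f
7 | 2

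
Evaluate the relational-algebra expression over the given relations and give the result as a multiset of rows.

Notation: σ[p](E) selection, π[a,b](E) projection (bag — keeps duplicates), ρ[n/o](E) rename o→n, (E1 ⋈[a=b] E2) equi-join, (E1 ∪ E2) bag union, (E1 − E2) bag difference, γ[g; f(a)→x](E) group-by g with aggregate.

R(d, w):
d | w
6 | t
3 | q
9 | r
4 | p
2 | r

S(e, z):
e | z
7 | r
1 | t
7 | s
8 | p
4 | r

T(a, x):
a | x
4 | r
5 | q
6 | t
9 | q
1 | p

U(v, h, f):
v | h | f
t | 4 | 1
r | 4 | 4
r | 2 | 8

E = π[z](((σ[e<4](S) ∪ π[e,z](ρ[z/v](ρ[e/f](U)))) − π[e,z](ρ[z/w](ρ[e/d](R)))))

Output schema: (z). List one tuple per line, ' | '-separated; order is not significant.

Subexpression sizes:
  S → 5
  σ[e<4](S) → 1
  U → 3
  ρ[e/f](U) → 3
  ρ[z/v](ρ[e/f](U)) → 3
  π[e,z](ρ[z/v](ρ[e/f](U))) → 3
  (σ[e<4](S) ∪ π[e,z](ρ[z/v](ρ[e/f](U)))) → 4
  R → 5
  ρ[e/d](R) → 5
  ρ[z/w](ρ[e/d](R)) → 5
  π[e,z](ρ[z/w](ρ[e/d](R))) → 5
  ((σ[e<4](S) ∪ π[e,z](ρ[z/v](ρ[e/f](U)))) − π[e,z](ρ[z/w](ρ[e/d](R)))) → 4
  π[z](((σ[e<4](S) ∪ π[e,z](ρ[z/v](ρ[e/f](U)))) − π[e,z](ρ[z/w](ρ[e/d](R))))) → 4

== RESULT ==
z
r
r
t
t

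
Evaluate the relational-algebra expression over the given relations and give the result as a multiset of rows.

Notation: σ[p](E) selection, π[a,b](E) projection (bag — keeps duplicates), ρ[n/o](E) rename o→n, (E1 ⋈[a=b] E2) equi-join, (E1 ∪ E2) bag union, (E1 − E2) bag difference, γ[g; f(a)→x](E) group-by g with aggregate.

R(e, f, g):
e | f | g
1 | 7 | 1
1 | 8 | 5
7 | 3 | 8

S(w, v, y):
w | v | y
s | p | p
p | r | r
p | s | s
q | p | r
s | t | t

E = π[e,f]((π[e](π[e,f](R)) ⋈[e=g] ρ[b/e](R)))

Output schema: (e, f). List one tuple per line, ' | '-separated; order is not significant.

Row counts bottom-up:
  R → 3
  π[e,f](R) → 3
  π[e](π[e,f](R)) → 3
  R → 3
  ρ[b/e](R) → 3
  (π[e](π[e,f](R)) ⋈[e=g] ρ[b/e](R)) → 2
  π[e,f]((π[e](π[e,f](R)) ⋈[e=g] ρ[b/e](R))) → 2

== RESULT ==
e | f
1 | 7
1 | 7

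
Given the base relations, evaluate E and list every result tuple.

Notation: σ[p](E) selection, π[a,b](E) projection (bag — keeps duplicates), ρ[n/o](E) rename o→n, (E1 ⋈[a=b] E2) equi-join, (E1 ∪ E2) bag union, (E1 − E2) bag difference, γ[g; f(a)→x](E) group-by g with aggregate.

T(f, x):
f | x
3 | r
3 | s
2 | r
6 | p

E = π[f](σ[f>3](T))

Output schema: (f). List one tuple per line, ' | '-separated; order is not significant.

Per-node cardinality:
  T → 4
  σ[f>3](T) → 1
  π[f](σ[f>3](T)) → 1

== RESULT ==
f
6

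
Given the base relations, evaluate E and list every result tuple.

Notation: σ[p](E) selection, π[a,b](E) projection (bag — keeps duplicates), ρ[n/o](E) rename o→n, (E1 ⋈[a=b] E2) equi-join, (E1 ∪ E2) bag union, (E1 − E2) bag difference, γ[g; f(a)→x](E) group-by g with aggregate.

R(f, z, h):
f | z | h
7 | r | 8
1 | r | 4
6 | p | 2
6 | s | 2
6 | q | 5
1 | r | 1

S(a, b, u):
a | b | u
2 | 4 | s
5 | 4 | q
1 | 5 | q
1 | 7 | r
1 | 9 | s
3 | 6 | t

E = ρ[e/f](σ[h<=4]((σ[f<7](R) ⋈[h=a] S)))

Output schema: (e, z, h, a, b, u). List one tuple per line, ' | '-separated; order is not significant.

Subexpression sizes:
  R → 6
  σ[f<7](R) → 5
  S → 6
  (σ[f<7](R) ⋈[h=a] S) → 6
  σ[h<=4]((σ[f<7](R) ⋈[h=a] S)) → 5
  ρ[e/f](σ[h<=4]((σ[f<7](R) ⋈[h=a] S))) → 5

== RESULT ==
e | z | h | a | b | u
1 | r | 1 | 1 | 5 | q
1 | r | 1 | 1 | 7 | r
1 | r | 1 | 1 | 9 | s
6 | p | 2 | 2 | 4 | s
6 | s | 2 | 2 | 4 | s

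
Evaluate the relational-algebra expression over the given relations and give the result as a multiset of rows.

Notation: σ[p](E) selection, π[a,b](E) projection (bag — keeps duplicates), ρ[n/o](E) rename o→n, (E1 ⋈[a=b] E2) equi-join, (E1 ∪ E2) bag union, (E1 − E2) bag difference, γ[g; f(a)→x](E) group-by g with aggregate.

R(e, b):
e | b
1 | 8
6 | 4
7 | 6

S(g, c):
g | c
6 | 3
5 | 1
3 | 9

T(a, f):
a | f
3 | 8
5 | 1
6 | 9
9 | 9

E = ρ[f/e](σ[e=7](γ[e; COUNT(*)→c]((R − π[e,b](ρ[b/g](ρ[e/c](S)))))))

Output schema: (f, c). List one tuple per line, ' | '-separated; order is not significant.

Row counts bottom-up:
  R → 3
  S → 3
  ρ[e/c](S) → 3
  ρ[b/g](ρ[e/c](S)) → 3
  π[e,b](ρ[b/g](ρ[e/c](S))) → 3
  (R − π[e,b](ρ[b/g](ρ[e/c](S)))) → 3
  γ[e; COUNT(*)→c]((R − π[e,b](ρ[b/g](ρ[e/c](S))))) → 3
  σ[e=7](γ[e; COUNT(*)→c]((R − π[e,b](ρ[b/g](ρ[e/c](S)))))) → 1
  ρ[f/e](σ[e=7](γ[e; COUNT(*)→c]((R − π[e,b](ρ[b/g](ρ[e/c](S))))))) → 1

== RESULT ==
f | c
7 | 1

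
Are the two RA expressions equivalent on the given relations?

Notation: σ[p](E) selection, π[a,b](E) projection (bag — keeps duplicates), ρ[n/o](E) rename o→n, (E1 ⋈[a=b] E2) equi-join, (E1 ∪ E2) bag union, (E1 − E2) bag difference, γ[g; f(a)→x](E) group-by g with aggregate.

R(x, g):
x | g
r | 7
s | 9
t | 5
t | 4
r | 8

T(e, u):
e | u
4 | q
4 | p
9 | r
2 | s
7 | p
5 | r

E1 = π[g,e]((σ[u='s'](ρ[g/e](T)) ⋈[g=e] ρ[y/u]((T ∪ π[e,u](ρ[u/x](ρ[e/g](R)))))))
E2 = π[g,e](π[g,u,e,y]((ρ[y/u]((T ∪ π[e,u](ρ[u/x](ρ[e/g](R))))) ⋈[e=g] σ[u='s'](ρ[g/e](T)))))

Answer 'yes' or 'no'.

E1 per-node cardinality:
  T → 6
  ρ[g/e](T) → 6
  σ[u='s'](ρ[g/e](T)) → 1
  T → 6
  R → 5
  ρ[e/g](R) → 5
  ρ[u/x](ρ[e/g](R)) → 5
  π[e,u](ρ[u/x](ρ[e/g](R))) → 5
  (T ∪ π[e,u](ρ[u/x](ρ[e/g](R)))) → 11
  ρ[y/u]((T ∪ π[e,u](ρ[u/x](ρ[e/g](R))))) → 11
  (σ[u='s'](ρ[g/e](T)) ⋈[g=e] ρ[y/u]((T ∪ π[e,u](ρ[u/x](ρ[e/g](R)))))) → 1
  π[g,e]((σ[u='s'](ρ[g/e](T)) ⋈[g=e] ρ[y/u]((T ∪ π[e,u](ρ[u/x](ρ[e/g](R))))))) → 1
E2 per-node cardinality:
  T → 6
  R → 5
  ρ[e/g](R) → 5
  ρ[u/x](ρ[e/g](R)) → 5
  π[e,u](ρ[u/x](ρ[e/g](R))) → 5
  (T ∪ π[e,u](ρ[u/x](ρ[e/g](R)))) → 11
  ρ[y/u]((T ∪ π[e,u](ρ[u/x](ρ[e/g](R))))) → 11
  T → 6
  ρ[g/e](T) → 6
  σ[u='s'](ρ[g/e](T)) → 1
  (ρ[y/u]((T ∪ π[e,u](ρ[u/x](ρ[e/g](R))))) ⋈[e=g] σ[u='s'](ρ[g/e](T))) → 1
  π[g,u,e,y]((ρ[y/u]((T ∪ π[e,u](ρ[u/x](ρ[e/g](R))))) ⋈[e=g] σ[u='s'](ρ[g/e](T)))) → 1
  π[g,e](π[g,u,e,y]((ρ[y/u]((T ∪ π[e,u](ρ[u/x](ρ[e/g](R))))) ⋈[e=g] σ[u='s'](ρ[g/e](T))))) → 1

E1 and E2 produce the same multiset:
g | e
2 | 2

yes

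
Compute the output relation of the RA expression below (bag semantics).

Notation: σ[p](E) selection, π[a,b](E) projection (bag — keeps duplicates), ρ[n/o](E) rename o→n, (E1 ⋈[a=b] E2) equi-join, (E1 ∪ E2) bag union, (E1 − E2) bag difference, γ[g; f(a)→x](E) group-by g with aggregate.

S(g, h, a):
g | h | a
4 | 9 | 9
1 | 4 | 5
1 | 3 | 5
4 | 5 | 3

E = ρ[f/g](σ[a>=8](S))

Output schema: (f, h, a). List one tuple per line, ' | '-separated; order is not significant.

Stepwise |·|:
  S → 4
  σ[a>=8](S) → 1
  ρ[f/g](σ[a>=8](S)) → 1

== RESULT ==
f | h | a
4 | 9 | 9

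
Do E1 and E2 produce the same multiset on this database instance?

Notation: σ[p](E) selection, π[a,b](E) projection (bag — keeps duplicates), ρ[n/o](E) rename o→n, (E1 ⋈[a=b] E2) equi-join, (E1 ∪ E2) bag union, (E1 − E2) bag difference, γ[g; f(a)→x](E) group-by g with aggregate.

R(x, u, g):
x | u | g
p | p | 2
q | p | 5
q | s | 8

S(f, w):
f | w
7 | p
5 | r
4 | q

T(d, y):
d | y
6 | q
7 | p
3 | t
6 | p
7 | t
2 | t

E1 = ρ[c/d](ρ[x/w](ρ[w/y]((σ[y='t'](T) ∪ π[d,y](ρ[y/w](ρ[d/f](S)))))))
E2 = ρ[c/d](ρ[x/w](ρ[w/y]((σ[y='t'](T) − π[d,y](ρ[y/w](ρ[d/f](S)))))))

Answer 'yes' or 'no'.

E1 row counts bottom-up:
  T → 6
  σ[y='t'](T) → 3
  S → 3
  ρ[d/f](S) → 3
  ρ[y/w](ρ[d/f](S)) → 3
  π[d,y](ρ[y/w](ρ[d/f](S))) → 3
  (σ[y='t'](T) ∪ π[d,y](ρ[y/w](ρ[d/f](S)))) → 6
  ρ[w/y]((σ[y='t'](T) ∪ π[d,y](ρ[y/w](ρ[d/f](S))))) → 6
  ρ[x/w](ρ[w/y]((σ[y='t'](T) ∪ π[d,y](ρ[y/w](ρ[d/f](S)))))) → 6
  ρ[c/d](ρ[x/w](ρ[w/y]((σ[y='t'](T) ∪ π[d,y](ρ[y/w](ρ[d/f](S))))))) → 6
E2 row counts bottom-up:
  T → 6
  σ[y='t'](T) → 3
  S → 3
  ρ[d/f](S) → 3
  ρ[y/w](ρ[d/f](S)) → 3
  π[d,y](ρ[y/w](ρ[d/f](S))) → 3
  (σ[y='t'](T) − π[d,y](ρ[y/w](ρ[d/f](S)))) → 3
  ρ[w/y]((σ[y='t'](T) − π[d,y](ρ[y/w](ρ[d/f](S))))) → 3
  ρ[x/w](ρ[w/y]((σ[y='t'](T) − π[d,y](ρ[y/w](ρ[d/f](S)))))) → 3
  ρ[c/d](ρ[x/w](ρ[w/y]((σ[y='t'](T) − π[d,y](ρ[y/w](ρ[d/f](S))))))) → 3

E1 result:
c | x
2 | t
3 | t
4 | q
5 | r
7 | p
7 | t
E2 result:
c | x
2 | t
3 | t
7 | t
Witness: (7, 'p') appears 1× in E1 but 0× in E2.

no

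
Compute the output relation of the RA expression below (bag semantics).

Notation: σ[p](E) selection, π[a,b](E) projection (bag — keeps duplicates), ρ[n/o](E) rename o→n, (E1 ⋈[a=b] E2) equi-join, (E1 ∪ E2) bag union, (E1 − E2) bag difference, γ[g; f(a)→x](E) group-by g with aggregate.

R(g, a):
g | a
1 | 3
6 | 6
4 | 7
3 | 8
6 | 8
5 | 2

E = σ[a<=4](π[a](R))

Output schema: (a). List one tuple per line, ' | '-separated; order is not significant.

Row counts bottom-up:
  R → 6
  π[a](R) → 6
  σ[a<=4](π[a](R)) → 2

== RESULT ==
a
2
3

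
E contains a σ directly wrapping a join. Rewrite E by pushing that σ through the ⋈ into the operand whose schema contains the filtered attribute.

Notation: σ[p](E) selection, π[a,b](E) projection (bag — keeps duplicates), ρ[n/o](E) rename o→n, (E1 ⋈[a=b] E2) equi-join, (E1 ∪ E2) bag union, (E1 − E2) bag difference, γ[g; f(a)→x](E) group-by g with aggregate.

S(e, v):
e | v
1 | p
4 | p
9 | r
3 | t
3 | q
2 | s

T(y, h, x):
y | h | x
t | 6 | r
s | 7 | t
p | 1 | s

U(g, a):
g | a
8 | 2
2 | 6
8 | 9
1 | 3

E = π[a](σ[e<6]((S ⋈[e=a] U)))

σ filters on e, owned by the left side.
E' = π[a]((σ[e<6](S) ⋈[e=a] U))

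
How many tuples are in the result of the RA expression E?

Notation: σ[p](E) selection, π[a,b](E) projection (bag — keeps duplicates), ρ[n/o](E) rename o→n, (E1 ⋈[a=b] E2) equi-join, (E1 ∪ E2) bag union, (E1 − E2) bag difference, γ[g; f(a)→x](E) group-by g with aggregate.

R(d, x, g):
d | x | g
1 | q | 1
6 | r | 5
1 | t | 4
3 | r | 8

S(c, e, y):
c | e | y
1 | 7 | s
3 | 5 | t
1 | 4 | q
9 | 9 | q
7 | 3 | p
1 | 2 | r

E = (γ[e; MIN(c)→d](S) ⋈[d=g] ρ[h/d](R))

Per-node cardinality:
  S → 6
  γ[e; MIN(c)→d](S) → 6
  R → 4
  ρ[h/d](R) → 4
  (γ[e; MIN(c)→d](S) ⋈[d=g] ρ[h/d](R)) → 3

|E| = 3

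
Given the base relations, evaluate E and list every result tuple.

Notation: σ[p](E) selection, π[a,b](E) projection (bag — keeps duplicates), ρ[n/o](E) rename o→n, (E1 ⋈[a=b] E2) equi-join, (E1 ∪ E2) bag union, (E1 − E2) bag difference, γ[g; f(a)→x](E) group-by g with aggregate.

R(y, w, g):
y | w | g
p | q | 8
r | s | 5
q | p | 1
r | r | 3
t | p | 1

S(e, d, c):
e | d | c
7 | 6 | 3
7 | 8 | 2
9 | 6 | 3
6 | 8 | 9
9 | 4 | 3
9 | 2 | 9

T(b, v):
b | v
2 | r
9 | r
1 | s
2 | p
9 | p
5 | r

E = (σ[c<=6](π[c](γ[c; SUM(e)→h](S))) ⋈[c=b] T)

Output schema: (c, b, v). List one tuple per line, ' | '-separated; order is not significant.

Subexpression sizes:
  S → 6
  γ[c; SUM(e)→h](S) → 3
  π[c](γ[c; SUM(e)→h](S)) → 3
  σ[c<=6](π[c](γ[c; SUM(e)→h](S))) → 2
  T → 6
  (σ[c<=6](π[c](γ[c; SUM(e)→h](S))) ⋈[c=b] T) → 2

== RESULT ==
c | b | v
2 | 2 | p
2 | 2 | r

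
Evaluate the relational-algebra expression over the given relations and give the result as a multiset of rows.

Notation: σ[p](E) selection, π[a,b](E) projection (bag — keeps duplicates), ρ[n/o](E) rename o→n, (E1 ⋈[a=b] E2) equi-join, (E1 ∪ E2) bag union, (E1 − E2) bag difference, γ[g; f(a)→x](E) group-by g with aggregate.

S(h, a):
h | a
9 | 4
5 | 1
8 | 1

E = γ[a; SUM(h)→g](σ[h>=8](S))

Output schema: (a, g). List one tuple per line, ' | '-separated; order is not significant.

Row counts bottom-up:
  S → 3
  σ[h>=8](S) → 2
  γ[a; SUM(h)→g](σ[h>=8](S)) → 2

== RESULT ==
a | g
1 | 8
4 | 9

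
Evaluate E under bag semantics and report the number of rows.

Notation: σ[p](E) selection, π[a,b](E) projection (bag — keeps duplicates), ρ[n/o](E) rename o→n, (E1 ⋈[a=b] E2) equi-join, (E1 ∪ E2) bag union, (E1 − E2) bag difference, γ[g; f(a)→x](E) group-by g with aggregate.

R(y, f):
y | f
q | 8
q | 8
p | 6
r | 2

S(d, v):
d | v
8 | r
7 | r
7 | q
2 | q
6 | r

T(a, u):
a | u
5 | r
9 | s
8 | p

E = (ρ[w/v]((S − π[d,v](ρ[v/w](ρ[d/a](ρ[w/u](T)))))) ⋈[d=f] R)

Per-node cardinality:
  S → 5
  T → 3
  ρ[w/u](T) → 3
  ρ[d/a](ρ[w/u](T)) → 3
  ρ[v/w](ρ[d/a](ρ[w/u](T))) → 3
  π[d,v](ρ[v/w](ρ[d/a](ρ[w/u](T)))) → 3
  (S − π[d,v](ρ[v/w](ρ[d/a](ρ[w/u](T))))) → 5
  ρ[w/v]((S − π[d,v](ρ[v/w](ρ[d/a](ρ[w/u](T)))))) → 5
  R → 4
  (ρ[w/v]((S − π[d,v](ρ[v/w](ρ[d/a](ρ[w/u](T)))))) ⋈[d=f] R) → 4

|E| = 4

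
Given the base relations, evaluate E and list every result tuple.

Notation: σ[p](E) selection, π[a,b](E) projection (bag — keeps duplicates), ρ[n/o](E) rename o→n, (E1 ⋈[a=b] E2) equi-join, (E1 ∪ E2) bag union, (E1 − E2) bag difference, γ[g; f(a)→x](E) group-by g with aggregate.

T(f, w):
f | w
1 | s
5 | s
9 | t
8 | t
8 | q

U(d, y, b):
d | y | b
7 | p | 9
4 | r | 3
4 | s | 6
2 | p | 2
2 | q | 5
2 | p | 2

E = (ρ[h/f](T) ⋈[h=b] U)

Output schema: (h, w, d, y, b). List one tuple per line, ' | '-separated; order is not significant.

Subexpression sizes:
  T → 5
  ρ[h/f](T) → 5
  U → 6
  (ρ[h/f](T) ⋈[h=b] U) → 2

== RESULT ==
h | w | d | y | b
5 | s | 2 | q | 5
9 | t | 7 | p | 9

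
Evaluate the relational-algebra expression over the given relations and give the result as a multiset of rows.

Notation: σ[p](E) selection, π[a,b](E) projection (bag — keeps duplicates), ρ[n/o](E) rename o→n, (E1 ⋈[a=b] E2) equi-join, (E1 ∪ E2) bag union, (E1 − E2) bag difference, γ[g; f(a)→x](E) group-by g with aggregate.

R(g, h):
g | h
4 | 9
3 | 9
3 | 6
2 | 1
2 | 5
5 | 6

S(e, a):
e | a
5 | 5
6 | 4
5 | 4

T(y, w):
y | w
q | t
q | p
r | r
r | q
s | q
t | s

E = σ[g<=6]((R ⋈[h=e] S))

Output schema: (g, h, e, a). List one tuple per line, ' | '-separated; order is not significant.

Subexpression sizes:
  R → 6
  S → 3
  (R ⋈[h=e] S) → 4
  σ[g<=6]((R ⋈[h=e] S)) → 4

== RESULT ==
g | h | e | a
2 | 5 | 5 | 4
2 | 5 | 5 | 5
3 | 6 | 6 | 4
5 | 6 | 6 | 4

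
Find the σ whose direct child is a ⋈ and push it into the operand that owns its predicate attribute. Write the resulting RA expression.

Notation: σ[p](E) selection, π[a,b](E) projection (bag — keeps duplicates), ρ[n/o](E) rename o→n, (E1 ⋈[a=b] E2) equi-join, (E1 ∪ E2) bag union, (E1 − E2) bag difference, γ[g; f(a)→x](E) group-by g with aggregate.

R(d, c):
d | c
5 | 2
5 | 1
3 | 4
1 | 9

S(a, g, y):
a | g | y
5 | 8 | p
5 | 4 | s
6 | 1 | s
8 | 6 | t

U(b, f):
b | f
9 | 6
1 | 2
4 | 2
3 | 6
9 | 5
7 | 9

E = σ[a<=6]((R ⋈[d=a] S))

σ filters on a, owned by the right side.
E' = (R ⋈[d=a] σ[a<=6](S))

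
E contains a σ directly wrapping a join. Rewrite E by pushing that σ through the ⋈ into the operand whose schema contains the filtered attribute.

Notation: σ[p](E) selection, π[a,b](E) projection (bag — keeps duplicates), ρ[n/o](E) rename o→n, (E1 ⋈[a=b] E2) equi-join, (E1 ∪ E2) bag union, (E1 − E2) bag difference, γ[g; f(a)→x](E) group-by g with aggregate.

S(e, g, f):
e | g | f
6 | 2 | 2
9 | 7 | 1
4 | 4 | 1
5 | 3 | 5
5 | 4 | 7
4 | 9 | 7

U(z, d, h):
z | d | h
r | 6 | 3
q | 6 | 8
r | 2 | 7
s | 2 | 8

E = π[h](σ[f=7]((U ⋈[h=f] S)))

σ filters on f, owned by the right side.
E' = π[h]((U ⋈[h=f] σ[f=7](S)))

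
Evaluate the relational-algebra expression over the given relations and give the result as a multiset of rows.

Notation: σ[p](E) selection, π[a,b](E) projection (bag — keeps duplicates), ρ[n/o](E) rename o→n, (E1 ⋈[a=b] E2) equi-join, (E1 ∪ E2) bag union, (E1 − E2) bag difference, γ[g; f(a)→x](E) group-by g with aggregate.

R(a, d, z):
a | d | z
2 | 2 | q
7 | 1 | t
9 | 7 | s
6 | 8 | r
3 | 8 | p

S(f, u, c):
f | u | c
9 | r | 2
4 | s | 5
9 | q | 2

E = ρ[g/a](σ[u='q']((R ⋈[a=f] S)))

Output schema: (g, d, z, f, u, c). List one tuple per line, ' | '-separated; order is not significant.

Stepwise |·|:
  R → 5
  S → 3
  (R ⋈[a=f] S) → 2
  σ[u='q']((R ⋈[a=f] S)) → 1
  ρ[g/a](σ[u='q']((R ⋈[a=f] S))) → 1

== RESULT ==
g | d | z | f | u | c
9 | 7 | s | 9 | q | 2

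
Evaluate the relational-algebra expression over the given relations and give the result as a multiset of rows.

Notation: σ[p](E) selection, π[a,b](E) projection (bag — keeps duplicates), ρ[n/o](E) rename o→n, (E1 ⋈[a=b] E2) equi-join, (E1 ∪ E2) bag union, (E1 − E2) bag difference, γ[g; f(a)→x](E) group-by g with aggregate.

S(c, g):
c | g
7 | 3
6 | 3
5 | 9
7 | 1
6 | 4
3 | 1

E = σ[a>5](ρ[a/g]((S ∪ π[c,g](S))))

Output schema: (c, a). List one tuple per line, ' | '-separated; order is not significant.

Subexpression sizes:
  S → 6
  S → 6
  π[c,g](S) → 6
  (S ∪ π[c,g](S)) → 12
  ρ[a/g]((S ∪ π[c,g](S))) → 12
  σ[a>5](ρ[a/g]((S ∪ π[c,g](S)))) → 2

== RESULT ==
c | a
5 | 9
5 | 9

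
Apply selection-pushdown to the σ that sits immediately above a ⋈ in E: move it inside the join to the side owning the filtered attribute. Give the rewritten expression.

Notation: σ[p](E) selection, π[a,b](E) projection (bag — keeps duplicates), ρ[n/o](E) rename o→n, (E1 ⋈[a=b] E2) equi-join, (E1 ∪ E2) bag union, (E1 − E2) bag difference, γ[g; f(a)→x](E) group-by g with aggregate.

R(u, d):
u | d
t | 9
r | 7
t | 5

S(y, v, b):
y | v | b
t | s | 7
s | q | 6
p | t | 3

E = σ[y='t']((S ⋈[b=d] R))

σ filters on y, owned by the left side.
E' = (σ[y='t'](S) ⋈[b=d] R)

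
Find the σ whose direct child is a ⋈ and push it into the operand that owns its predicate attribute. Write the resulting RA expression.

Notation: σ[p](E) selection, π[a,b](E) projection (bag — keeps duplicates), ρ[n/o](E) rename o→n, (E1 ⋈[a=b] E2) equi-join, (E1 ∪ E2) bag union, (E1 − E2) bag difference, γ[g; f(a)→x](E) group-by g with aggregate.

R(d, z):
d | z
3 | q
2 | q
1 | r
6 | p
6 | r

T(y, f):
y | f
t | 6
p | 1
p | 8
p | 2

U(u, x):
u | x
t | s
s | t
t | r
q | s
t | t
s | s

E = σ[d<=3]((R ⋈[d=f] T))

σ filters on d, owned by the left side.
E' = (σ[d<=3](R) ⋈[d=f] T)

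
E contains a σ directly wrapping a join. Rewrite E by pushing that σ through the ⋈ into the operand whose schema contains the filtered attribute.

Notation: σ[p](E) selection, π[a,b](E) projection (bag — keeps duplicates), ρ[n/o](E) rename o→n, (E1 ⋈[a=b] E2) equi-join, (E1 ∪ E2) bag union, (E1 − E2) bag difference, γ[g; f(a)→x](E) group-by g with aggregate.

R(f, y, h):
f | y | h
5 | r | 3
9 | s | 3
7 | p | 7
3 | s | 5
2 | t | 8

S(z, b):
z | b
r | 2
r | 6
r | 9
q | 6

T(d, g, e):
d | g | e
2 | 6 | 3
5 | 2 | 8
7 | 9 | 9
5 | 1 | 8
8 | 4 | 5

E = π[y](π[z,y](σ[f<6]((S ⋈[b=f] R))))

σ filters on f, owned by the right side.
E' = π[y](π[z,y]((S ⋈[b=f] σ[f<6](R))))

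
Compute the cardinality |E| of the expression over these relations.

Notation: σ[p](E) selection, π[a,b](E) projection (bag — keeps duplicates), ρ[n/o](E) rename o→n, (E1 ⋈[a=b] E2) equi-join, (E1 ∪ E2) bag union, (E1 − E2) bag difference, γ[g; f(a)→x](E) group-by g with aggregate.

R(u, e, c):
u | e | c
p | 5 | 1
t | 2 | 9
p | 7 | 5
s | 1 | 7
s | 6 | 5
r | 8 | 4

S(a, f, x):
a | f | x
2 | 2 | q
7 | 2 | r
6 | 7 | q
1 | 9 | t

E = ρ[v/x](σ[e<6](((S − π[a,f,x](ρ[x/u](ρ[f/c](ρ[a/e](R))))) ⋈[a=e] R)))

Subexpression sizes:
  S → 4
  R → 6
  ρ[a/e](R) → 6
  ρ[f/c](ρ[a/e](R)) → 6
  ρ[x/u](ρ[f/c](ρ[a/e](R))) → 6
  π[a,f,x](ρ[x/u](ρ[f/c](ρ[a/e](R)))) → 6
  (S − π[a,f,x](ρ[x/u](ρ[f/c](ρ[a/e](R))))) → 4
  R → 6
  ((S − π[a,f,x](ρ[x/u](ρ[f/c](ρ[a/e](R))))) ⋈[a=e] R) → 4
  σ[e<6](((S − π[a,f,x](ρ[x/u](ρ[f/c](ρ[a/e](R))))) ⋈[a=e] R)) → 2
  ρ[v/x](σ[e<6](((S − π[a,f,x](ρ[x/u](ρ[f/c](ρ[a/e](R))))) ⋈[a=e] R))) → 2

|E| = 2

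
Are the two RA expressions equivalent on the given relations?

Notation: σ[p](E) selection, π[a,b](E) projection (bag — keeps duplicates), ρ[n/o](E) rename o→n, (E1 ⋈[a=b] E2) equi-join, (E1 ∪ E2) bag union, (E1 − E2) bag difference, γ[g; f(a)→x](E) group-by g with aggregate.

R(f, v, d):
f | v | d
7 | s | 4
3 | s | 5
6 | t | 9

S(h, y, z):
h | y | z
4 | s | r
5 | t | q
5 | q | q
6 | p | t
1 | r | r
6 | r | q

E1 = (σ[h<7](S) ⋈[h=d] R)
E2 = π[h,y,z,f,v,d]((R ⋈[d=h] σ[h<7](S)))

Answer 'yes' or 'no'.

E1 row counts bottom-up:
  S → 6
  σ[h<7](S) → 6
  R → 3
  (σ[h<7](S) ⋈[h=d] R) → 3
E2 row counts bottom-up:
  R → 3
  S → 6
  σ[h<7](S) → 6
  (R ⋈[d=h] σ[h<7](S)) → 3
  π[h,y,z,f,v,d]((R ⋈[d=h] σ[h<7](S))) → 3

E1 and E2 produce the same multiset:
h | y | z | f | v | d
4 | s | r | 7 | s | 4
5 | q | q | 3 | s | 5
5 | t | q | 3 | s | 5

yes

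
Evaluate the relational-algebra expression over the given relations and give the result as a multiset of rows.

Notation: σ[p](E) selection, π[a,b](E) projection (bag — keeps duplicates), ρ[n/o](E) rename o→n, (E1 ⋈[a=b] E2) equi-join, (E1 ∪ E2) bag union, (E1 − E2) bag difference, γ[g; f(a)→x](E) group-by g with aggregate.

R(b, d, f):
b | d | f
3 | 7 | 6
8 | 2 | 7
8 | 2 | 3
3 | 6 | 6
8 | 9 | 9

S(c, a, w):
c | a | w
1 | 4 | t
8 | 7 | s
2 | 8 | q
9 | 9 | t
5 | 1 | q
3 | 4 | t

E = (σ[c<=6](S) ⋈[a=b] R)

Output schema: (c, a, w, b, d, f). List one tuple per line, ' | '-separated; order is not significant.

Row counts bottom-up:
  S → 6
  σ[c<=6](S) → 4
  R → 5
  (σ[c<=6](S) ⋈[a=b] R) → 3

== RESULT ==
c | a | w | b | d | f
2 | 8 | q | 8 | 2 | 3
2 | 8 | q | 8 | 2 | 7
2 | 8 | q | 8 | 9 | 9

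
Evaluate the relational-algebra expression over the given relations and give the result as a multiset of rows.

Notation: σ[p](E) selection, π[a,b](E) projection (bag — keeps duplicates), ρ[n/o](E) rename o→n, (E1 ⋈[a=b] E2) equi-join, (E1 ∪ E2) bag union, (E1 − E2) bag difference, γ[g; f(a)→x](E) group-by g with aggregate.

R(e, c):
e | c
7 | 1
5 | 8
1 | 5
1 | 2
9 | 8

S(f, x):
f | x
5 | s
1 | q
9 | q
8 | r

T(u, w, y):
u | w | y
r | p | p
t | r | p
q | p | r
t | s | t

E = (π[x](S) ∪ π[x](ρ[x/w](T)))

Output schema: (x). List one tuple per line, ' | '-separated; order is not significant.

Stepwise |·|:
  S → 4
  π[x](S) → 4
  T → 4
  ρ[x/w](T) → 4
  π[x](ρ[x/w](T)) → 4
  (π[x](S) ∪ π[x](ρ[x/w](T))) → 8

== RESULT ==
x
p
p
q
q
r
r
s
s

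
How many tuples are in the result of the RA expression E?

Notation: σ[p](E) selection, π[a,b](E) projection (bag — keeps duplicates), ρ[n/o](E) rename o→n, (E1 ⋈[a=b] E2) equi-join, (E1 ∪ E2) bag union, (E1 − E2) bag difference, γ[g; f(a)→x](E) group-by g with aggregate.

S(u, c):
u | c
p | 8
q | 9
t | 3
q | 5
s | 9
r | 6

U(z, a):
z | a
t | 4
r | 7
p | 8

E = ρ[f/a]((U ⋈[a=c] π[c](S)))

Subexpression sizes:
  U → 3
  S → 6
  π[c](S) → 6
  (U ⋈[a=c] π[c](S)) → 1
  ρ[f/a]((U ⋈[a=c] π[c](S))) → 1

|E| = 1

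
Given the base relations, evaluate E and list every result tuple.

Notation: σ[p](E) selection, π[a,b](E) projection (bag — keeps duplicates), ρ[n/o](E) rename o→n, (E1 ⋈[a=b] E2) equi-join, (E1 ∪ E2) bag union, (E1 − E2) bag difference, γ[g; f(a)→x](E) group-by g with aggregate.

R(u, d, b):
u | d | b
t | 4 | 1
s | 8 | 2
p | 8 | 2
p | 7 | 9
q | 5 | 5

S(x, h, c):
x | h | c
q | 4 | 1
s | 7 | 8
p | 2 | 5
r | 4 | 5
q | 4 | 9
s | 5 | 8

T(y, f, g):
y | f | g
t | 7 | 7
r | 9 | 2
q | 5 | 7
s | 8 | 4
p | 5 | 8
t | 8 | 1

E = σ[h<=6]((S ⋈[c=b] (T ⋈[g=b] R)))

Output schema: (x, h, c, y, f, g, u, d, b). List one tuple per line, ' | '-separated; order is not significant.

Subexpression sizes:
  S → 6
  T → 6
  R → 5
  (T ⋈[g=b] R) → 3
  (S ⋈[c=b] (T ⋈[g=b] R)) → 1
  σ[h<=6]((S ⋈[c=b] (T ⋈[g=b] R))) → 1

== RESULT ==
x | h | c | y | f | g | u | d | b
q | 4 | 1 | t | 8 | 1 | t | 4 | 1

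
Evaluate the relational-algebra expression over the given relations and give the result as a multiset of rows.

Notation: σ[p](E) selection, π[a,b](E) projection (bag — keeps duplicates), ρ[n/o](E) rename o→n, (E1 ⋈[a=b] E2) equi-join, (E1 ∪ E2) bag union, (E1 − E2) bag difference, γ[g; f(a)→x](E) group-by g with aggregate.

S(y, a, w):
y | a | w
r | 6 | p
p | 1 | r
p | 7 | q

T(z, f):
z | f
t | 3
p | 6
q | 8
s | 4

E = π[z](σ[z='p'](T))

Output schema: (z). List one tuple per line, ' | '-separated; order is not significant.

Stepwise |·|:
  T → 4
  σ[z='p'](T) → 1
  π[z](σ[z='p'](T)) → 1

== RESULT ==
z
p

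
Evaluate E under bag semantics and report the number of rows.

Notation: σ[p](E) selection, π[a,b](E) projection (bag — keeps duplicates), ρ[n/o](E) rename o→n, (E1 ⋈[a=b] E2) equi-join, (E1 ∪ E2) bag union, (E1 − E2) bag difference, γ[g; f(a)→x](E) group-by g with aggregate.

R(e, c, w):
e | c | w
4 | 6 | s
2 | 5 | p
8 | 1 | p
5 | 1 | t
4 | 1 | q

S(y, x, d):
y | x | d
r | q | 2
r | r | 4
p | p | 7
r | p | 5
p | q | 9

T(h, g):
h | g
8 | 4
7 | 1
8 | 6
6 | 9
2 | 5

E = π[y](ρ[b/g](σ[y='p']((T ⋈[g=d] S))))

Row counts bottom-up:
  T → 5
  S → 5
  (T ⋈[g=d] S) → 3
  σ[y='p']((T ⋈[g=d] S)) → 1
  ρ[b/g](σ[y='p']((T ⋈[g=d] S))) → 1
  π[y](ρ[b/g](σ[y='p']((T ⋈[g=d] S)))) → 1

|E| = 1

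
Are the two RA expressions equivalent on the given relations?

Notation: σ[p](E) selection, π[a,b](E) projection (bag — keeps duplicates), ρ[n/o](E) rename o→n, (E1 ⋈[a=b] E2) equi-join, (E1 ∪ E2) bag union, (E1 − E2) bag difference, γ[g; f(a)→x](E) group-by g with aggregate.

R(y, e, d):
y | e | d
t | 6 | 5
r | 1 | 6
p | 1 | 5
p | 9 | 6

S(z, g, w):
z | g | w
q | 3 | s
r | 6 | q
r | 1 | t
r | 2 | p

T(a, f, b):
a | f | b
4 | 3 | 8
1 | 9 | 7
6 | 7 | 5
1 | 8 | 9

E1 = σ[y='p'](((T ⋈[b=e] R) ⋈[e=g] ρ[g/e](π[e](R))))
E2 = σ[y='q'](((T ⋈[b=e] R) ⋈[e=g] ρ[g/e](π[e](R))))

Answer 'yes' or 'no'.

E1 stepwise |·|:
  T → 4
  R → 4
  (T ⋈[b=e] R) → 1
  R → 4
  π[e](R) → 4
  ρ[g/e](π[e](R)) → 4
  ((T ⋈[b=e] R) ⋈[e=g] ρ[g/e](π[e](R))) → 1
  σ[y='p'](((T ⋈[b=e] R) ⋈[e=g] ρ[g/e](π[e](R)))) → 1
E2 stepwise |·|:
  T → 4
  R → 4
  (T ⋈[b=e] R) → 1
  R → 4
  π[e](R) → 4
  ρ[g/e](π[e](R)) → 4
  ((T ⋈[b=e] R) ⋈[e=g] ρ[g/e](π[e](R))) → 1
  σ[y='q'](((T ⋈[b=e] R) ⋈[e=g] ρ[g/e](π[e](R)))) → 0

E1 result:
a | f | b | y | e | d | g
1 | 8 | 9 | p | 9 | 6 | 9
E2 result:
a | f | b | y | e | d | g
(0 rows)
Witness: (1, 8, 9, 'p', 9, 6, 9) appears 1× in E1 but 0× in E2.

no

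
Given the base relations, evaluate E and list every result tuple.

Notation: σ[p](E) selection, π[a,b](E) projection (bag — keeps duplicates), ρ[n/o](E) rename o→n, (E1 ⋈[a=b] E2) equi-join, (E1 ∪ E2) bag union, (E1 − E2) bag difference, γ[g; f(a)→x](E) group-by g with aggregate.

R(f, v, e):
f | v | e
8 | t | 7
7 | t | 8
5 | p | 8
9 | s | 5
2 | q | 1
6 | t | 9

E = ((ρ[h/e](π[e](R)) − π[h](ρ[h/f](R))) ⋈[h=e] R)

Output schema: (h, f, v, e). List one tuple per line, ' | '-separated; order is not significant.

Row counts bottom-up:
  R → 6
  π[e](R) → 6
  ρ[h/e](π[e](R)) → 6
  R → 6
  ρ[h/f](R) → 6
  π[h](ρ[h/f](R)) → 6
  (ρ[h/e](π[e](R)) − π[h](ρ[h/f](R))) → 2
  R → 6
  ((ρ[h/e](π[e](R)) − π[h](ρ[h/f](R))) ⋈[h=e] R) → 3

== RESULT ==
h | f | v | e
1 | 2 | q | 1
8 | 5 | p | 8
8 | 7 | t | 8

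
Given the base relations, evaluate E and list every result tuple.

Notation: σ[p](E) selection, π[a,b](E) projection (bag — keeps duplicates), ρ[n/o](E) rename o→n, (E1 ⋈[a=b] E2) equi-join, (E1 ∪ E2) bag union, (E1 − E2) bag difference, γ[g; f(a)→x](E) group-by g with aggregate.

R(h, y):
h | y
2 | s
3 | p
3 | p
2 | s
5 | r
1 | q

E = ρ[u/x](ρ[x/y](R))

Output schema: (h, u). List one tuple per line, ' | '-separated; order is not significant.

Per-node cardinality:
  R → 6
  ρ[x/y](R) → 6
  ρ[u/x](ρ[x/y](R)) → 6

== RESULT ==
h | u
1 | q
2 | s
2 | s
3 | p
3 | p
5 | r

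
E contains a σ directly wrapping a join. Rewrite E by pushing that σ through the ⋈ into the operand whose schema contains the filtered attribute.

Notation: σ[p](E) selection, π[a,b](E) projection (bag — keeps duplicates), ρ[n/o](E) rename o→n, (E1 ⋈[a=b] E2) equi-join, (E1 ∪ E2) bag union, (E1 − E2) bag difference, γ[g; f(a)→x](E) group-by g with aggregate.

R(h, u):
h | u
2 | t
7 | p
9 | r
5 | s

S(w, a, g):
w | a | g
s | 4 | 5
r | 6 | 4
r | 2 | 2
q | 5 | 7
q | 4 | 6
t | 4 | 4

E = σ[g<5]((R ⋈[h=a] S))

σ filters on g, owned by the right side.
E' = (R ⋈[h=a] σ[g<5](S))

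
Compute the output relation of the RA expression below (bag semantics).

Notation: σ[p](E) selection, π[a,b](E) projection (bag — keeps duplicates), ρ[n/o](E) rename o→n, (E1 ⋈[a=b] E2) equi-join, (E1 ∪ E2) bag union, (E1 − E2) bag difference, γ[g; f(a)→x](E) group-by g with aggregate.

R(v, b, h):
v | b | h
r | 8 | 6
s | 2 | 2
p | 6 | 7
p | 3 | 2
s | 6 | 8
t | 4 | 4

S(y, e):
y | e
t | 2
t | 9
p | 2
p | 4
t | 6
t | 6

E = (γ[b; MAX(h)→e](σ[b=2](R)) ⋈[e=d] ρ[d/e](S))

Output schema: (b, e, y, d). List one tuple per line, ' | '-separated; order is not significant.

Stepwise |·|:
  R → 6
  σ[b=2](R) → 1
  γ[b; MAX(h)→e](σ[b=2](R)) → 1
  S → 6
  ρ[d/e](S) → 6
  (γ[b; MAX(h)→e](σ[b=2](R)) ⋈[e=d] ρ[d/e](S)) → 2

== RESULT ==
b | e | y | d
2 | 2 | p | 2
2 | 2 | t | 2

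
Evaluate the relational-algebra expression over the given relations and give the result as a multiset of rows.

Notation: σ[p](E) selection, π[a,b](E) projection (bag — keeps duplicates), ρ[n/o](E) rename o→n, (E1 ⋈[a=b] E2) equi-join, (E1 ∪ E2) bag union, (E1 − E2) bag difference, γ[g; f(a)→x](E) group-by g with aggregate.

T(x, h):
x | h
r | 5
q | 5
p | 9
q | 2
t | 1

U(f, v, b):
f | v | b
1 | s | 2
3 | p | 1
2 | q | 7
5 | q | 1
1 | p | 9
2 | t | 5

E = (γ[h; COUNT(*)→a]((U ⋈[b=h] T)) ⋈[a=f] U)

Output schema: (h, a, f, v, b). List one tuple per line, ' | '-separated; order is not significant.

Subexpression sizes:
  U → 6
  T → 5
  (U ⋈[b=h] T) → 6
  γ[h; COUNT(*)→a]((U ⋈[b=h] T)) → 4
  U → 6
  (γ[h; COUNT(*)→a]((U ⋈[b=h] T)) ⋈[a=f] U) → 8

== RESULT ==
h | a | f | v | b
1 | 2 | 2 | q | 7
1 | 2 | 2 | t | 5
2 | 1 | 1 | p | 9
2 | 1 | 1 | s | 2
5 | 2 | 2 | q | 7
5 | 2 | 2 | t | 5
9 | 1 | 1 | p | 9
9 | 1 | 1 | s | 2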